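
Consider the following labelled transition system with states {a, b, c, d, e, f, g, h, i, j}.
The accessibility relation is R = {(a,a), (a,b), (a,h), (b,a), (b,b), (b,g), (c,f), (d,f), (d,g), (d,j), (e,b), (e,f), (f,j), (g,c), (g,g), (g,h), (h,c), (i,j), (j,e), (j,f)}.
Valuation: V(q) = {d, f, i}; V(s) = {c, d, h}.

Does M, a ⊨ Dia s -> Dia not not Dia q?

Recall that Dia ψ holds at a world iff ψ holds at some accessible world.
At a: Dia s is true, Dia not not Dia q is false, so Dia s -> Dia not not Dia q is false.
  At a: Dia s requires s at some successor in {a, b, h}.
    s holds at h, so Dia s is true at a.
  At a: Dia not not Dia q requires not not Dia q at some successor in {a, b, h}.
    At a: not not Dia q is false.
    At b: not not Dia q is false.
    At h: not not Dia q is false.
  So Dia not not Dia q is false at a.

No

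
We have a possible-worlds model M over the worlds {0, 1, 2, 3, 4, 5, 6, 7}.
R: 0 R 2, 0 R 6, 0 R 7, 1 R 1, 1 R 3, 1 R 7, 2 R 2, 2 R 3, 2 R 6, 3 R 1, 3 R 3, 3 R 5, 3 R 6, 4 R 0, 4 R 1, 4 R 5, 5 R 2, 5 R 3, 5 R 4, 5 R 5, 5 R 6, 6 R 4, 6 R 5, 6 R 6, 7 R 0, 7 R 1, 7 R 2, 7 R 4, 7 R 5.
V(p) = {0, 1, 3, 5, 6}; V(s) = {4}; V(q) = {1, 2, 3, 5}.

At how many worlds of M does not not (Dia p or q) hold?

8

Let φ = not not (Dia p or q). Evaluate φ at each world:
  0 (successors {2, 6, 7}): φ is true.
  1 (successors {1, 3, 7}): φ is true.
  2 (successors {2, 3, 6}): φ is true.
  3 (successors {1, 3, 5, 6}): φ is true.
  4 (successors {0, 1, 5}): φ is true.
  5 (successors {2, 3, 4, 5, 6}): φ is true.
  6 (successors {4, 5, 6}): φ is true.
  7 (successors {0, 1, 2, 4, 5}): φ is true.
For instance, at 3:
  At 3: not (Dia p or q) is false, so not not (Dia p or q) is true.
    At 3: Dia p or q is true, so not (Dia p or q) is false.
      At 3: Dia p is true, q is true, so Dia p or q is true.
Satisfying worlds: {0, 1, 2, 3, 4, 5, 6, 7}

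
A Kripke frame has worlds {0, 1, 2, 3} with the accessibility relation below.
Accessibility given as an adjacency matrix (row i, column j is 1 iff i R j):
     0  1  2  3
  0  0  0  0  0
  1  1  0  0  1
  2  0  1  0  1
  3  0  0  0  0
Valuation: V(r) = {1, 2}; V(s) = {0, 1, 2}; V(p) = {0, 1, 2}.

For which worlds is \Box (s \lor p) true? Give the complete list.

0, 3

Let φ = \Box (s \lor p). Evaluate φ at each world:
  0 (successors ∅): φ is true.
  1 (successors {0, 3}): φ is false.
  2 (successors {1, 3}): φ is false.
  3 (successors ∅): φ is true.
For instance, at 1:
  At 1: \Box (s \lor p) requires s \lor p at every successor {0, 3}.
    s \lor p fails at 3, so \Box (s \lor p) is false at 1.
Satisfying worlds: {0, 3}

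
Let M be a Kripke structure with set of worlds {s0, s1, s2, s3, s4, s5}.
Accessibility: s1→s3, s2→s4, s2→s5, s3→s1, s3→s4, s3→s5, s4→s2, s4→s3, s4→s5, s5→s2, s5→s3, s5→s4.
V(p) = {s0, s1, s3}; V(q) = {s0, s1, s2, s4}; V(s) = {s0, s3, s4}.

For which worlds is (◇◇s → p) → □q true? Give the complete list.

Let φ = (◇◇s → p) → □q. Evaluate φ at each world:
  s0 (successors ∅): φ is true.
  s1 (successors {s3}): φ is false.
  s2 (successors {s4, s5}): φ is true.
  s3 (successors {s1, s4, s5}): φ is false.
  s4 (successors {s2, s3, s5}): φ is true.
  s5 (successors {s2, s3, s4}): φ is true.
For instance, at s2:
  At s2: ◇◇s → p is false, □q is false, so (◇◇s → p) → □q is true.
    At s2: ◇◇s is true, p is false, so ◇◇s → p is false.
      At s2: ◇◇s requires ◇s at some successor in {s4, s5}.
        ◇s holds at s4, so ◇◇s is true at s2.
    At s2: □q requires q at every successor {s4, s5}.
      q fails at s5, so □q is false at s2.
Satisfying worlds: {s0, s2, s4, s5}

s0, s2, s4, s5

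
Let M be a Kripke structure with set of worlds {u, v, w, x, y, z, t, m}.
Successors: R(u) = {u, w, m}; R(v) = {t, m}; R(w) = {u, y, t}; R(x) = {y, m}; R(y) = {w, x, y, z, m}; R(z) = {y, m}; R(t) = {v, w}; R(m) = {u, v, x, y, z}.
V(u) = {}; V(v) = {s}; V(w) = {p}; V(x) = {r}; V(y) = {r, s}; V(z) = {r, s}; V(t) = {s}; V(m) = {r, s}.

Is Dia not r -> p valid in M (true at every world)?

No

Let φ = Dia not r -> p. Evaluate φ at each world:
  u (successors {u, w, m}): φ is false.
  v (successors {t, m}): φ is false.
  w (successors {u, y, t}): φ is true.
  x (successors {y, m}): φ is true.
  y (successors {w, x, y, z, m}): φ is false.
  z (successors {y, m}): φ is true.
  t (successors {v, w}): φ is false.
  m (successors {u, v, x, y, z}): φ is false.
Detail at u (counterexample):
  At u: Dia not r is true, p is false, so Dia not r -> p is false.
    At u: Dia not r requires not r at some successor in {u, w, m}.
      not r holds at u, so Dia not r is true at u.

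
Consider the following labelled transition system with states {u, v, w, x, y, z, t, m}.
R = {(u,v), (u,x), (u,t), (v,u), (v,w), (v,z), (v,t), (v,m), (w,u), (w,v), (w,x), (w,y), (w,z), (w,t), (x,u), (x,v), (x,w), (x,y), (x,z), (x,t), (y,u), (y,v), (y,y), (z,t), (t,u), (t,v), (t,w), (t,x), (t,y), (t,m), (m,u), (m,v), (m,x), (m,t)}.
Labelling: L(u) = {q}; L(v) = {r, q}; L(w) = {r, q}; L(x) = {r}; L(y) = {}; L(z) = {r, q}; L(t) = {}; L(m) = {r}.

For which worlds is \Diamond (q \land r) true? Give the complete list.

Recall that \Diamond ψ holds at a world iff ψ holds at some accessible world.
Let φ = \Diamond (q \land r). Evaluate φ at each world:
  u (successors {v, x, t}): φ is true.
  v (successors {u, w, z, t, m}): φ is true.
  w (successors {u, v, x, y, z, t}): φ is true.
  x (successors {u, v, w, y, z, t}): φ is true.
  y (successors {u, v, y}): φ is true.
  z (successors {t}): φ is false.
  t (successors {u, v, w, x, y, m}): φ is true.
  m (successors {u, v, x, t}): φ is true.
For instance, at m:
  At m: \Diamond (q \land r) requires q \land r at some successor in {u, v, x, t}.
    q \land r holds at v, so \Diamond (q \land r) is true at m.
Satisfying worlds: {u, v, w, x, y, t, m}

u, v, w, x, y, t, m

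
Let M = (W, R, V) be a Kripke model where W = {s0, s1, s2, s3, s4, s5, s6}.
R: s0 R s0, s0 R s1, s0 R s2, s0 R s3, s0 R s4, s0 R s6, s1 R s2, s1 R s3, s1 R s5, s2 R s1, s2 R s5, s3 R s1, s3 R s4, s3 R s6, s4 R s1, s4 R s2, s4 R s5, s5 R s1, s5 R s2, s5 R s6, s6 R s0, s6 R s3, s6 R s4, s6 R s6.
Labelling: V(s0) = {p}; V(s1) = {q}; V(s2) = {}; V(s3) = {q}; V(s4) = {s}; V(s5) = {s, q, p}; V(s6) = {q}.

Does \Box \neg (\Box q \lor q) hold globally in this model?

Recall that \Box ψ holds at a world iff ψ holds at every accessible world, and \Diamond ψ holds iff ψ holds at some accessible world.
Let φ = \Box \neg (\Box q \lor q). Evaluate φ at each world:
  s0 (successors {s0, s1, s2, s3, s4, s6}): φ is false.
  s1 (successors {s2, s3, s5}): φ is false.
  s2 (successors {s1, s5}): φ is false.
  s3 (successors {s1, s4, s6}): φ is false.
  s4 (successors {s1, s2, s5}): φ is false.
  s5 (successors {s1, s2, s6}): φ is false.
  s6 (successors {s0, s3, s4, s6}): φ is false.
Detail at s0 (counterexample):
  At s0: \Box \neg (\Box q \lor q) requires \neg (\Box q \lor q) at every successor {s0, s1, s2, s3, s4, s6}.
    \neg (\Box q \lor q) fails at s1, so \Box \neg (\Box q \lor q) is false at s0.
      At s1: \Box q \lor q is true, so \neg (\Box q \lor q) is false.

No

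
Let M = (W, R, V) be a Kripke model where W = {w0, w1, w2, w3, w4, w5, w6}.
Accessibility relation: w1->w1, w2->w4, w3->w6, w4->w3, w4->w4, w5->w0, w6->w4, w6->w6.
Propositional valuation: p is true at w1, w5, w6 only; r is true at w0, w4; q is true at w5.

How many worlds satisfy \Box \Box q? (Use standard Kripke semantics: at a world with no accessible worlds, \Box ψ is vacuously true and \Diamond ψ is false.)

Recall that \Box ψ holds at a world iff ψ holds at every accessible world, and \Diamond ψ holds iff ψ holds at some accessible world.
Let φ = \Box \Box q. Evaluate φ at each world:
  w0 (successors ∅): φ is true.
  w1 (successors {w1}): φ is false.
  w2 (successors {w4}): φ is false.
  w3 (successors {w6}): φ is false.
  w4 (successors {w3, w4}): φ is false.
  w5 (successors {w0}): φ is true.
  w6 (successors {w4, w6}): φ is false.
For instance, at w3:
  At w3: \Box \Box q requires \Box q at every successor {w6}.
    \Box q fails at w6, so \Box \Box q is false at w3.
      At w6: \Box q requires q at every successor {w4, w6}.
        q fails at w4, so \Box q is false at w6.
Satisfying worlds: {w0, w5}

2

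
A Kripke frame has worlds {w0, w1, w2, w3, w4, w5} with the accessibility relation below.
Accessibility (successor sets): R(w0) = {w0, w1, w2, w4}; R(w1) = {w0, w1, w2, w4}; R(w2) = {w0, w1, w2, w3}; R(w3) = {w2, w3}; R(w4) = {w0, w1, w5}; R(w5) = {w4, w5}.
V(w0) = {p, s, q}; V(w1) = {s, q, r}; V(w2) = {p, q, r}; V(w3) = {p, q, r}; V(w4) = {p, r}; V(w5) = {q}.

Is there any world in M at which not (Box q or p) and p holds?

Let φ = not (Box q or p) and p. Evaluate φ at each world:
  w0 (successors {w0, w1, w2, w4}): φ is false.
  w1 (successors {w0, w1, w2, w4}): φ is false.
  w2 (successors {w0, w1, w2, w3}): φ is false.
  w3 (successors {w2, w3}): φ is false.
  w4 (successors {w0, w1, w5}): φ is false.
  w5 (successors {w4, w5}): φ is false.
For instance, at w1:
  At w1: not (Box q or p) is true, p is false, so not (Box q or p) and p is false.
    At w1: Box q or p is false, so not (Box q or p) is true.
      At w1: Box q is false, p is false, so Box q or p is false.

No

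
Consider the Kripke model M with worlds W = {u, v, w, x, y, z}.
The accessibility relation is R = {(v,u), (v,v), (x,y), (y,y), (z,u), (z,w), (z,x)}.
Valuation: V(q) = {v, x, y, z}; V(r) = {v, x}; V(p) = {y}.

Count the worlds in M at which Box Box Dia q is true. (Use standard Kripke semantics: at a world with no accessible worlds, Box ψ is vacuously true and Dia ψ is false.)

5

Let φ = Box Box Dia q. Evaluate φ at each world:
  u (successors ∅): φ is true.
  v (successors {u, v}): φ is false.
  w (successors ∅): φ is true.
  x (successors {y}): φ is true.
  y (successors {y}): φ is true.
  z (successors {u, w, x}): φ is true.
For instance, at y:
  At y: Box Box Dia q requires Box Dia q at every successor {y}.
      At y: Box Dia q requires Dia q at every successor {y}.
        At y: Dia q is true.
      So Box Dia q is true at y.
  So Box Box Dia q is true at y.
Satisfying worlds: {u, w, x, y, z}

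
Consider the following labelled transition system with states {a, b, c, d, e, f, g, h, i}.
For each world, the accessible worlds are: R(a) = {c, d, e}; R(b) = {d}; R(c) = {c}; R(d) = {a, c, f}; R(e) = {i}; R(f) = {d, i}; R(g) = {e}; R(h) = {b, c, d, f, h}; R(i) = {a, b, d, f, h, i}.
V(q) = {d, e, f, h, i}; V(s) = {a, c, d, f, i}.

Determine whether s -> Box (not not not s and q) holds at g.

At g: s is false, Box (not not not s and q) is true, so s -> Box (not not not s and q) is true.
  At g: Box (not not not s and q) requires not not not s and q at every successor {e}.
    At e: not not not s and q is true.
  So Box (not not not s and q) is true at g.

Yes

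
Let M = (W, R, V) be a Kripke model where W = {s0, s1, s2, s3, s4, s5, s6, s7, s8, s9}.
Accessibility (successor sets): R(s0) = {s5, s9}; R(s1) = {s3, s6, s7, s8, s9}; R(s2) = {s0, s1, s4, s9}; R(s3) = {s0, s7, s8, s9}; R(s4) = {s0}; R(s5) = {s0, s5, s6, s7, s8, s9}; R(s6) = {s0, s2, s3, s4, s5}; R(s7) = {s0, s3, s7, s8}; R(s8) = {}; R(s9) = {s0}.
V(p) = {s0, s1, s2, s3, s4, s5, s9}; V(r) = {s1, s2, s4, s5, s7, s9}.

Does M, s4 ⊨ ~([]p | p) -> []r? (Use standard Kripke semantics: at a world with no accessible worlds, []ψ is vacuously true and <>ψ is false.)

At s4: ~([]p | p) is false, []r is false, so ~([]p | p) -> []r is true.
  At s4: []p | p is true, so ~([]p | p) is false.
    At s4: []p is true, p is true, so []p | p is true.
      At s4: []p requires p at every successor {s0}.
        At s0: p is true.
      So []p is true at s4.
  At s4: []r requires r at every successor {s0}.
    r fails at s0, so []r is false at s4.

Yes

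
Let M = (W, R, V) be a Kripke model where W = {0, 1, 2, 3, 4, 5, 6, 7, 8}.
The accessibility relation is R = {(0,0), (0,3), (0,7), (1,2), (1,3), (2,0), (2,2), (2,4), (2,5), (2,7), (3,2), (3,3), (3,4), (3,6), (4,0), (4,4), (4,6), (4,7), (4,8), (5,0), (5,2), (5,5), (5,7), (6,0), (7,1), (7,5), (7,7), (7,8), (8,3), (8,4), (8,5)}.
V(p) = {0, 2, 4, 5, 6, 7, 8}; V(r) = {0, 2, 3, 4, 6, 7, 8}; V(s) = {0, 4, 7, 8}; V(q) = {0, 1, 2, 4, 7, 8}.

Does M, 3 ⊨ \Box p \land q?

No

At 3: \Box p is false, q is false, so \Box p \land q is false.
  At 3: \Box p requires p at every successor {2, 3, 4, 6}.
    p fails at 3, so \Box p is false at 3.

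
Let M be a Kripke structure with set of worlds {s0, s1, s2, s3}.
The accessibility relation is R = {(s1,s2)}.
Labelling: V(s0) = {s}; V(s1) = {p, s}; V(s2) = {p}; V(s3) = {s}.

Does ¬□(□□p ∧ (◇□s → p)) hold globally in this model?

Recall that □ψ holds at a world iff ψ holds at every accessible world, and ◇ψ holds iff ψ holds at some accessible world.
Let φ = ¬□(□□p ∧ (◇□s → p)). Evaluate φ at each world:
  s0 (successors ∅): φ is false.
  s1 (successors {s2}): φ is false.
  s2 (successors ∅): φ is false.
  s3 (successors ∅): φ is false.
Detail at s0 (counterexample):
  At s0: □(□□p ∧ (◇□s → p)) is true, so ¬□(□□p ∧ (◇□s → p)) is false.
    At s0: no accessible worlds, so □(□□p ∧ (◇□s → p)) holds vacuously.

No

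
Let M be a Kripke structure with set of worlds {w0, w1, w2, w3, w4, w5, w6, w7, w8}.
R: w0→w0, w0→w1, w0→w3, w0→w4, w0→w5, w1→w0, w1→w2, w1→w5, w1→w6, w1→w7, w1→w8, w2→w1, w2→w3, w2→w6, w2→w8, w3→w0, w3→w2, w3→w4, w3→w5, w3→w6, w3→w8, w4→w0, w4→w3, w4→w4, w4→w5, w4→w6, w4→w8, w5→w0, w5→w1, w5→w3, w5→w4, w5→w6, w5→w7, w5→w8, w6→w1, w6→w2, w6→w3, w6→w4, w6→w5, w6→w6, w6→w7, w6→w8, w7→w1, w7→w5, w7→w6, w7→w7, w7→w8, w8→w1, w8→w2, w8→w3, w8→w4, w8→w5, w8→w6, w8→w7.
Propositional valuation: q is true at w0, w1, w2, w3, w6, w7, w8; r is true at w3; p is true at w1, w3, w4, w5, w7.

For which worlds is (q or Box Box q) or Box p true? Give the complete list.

Recall that Box ψ holds at a world iff ψ holds at every accessible world, and Dia ψ holds iff ψ holds at some accessible world.
Let φ = (q or Box Box q) or Box p. Evaluate φ at each world:
  w0 (successors {w0, w1, w3, w4, w5}): φ is true.
  w1 (successors {w0, w2, w5, w6, w7, w8}): φ is true.
  w2 (successors {w1, w3, w6, w8}): φ is true.
  w3 (successors {w0, w2, w4, w5, w6, w8}): φ is true.
  w4 (successors {w0, w3, w4, w5, w6, w8}): φ is false.
  w5 (successors {w0, w1, w3, w4, w6, w7, w8}): φ is false.
  w6 (successors {w1, w2, w3, w4, w5, w6, w7, w8}): φ is true.
  w7 (successors {w1, w5, w6, w7, w8}): φ is true.
  w8 (successors {w1, w2, w3, w4, w5, w6, w7}): φ is true.
For instance, at w6:
  At w6: q or Box Box q is true, Box p is false, so (q or Box Box q) or Box p is true.
    At w6: q is true, Box Box q is false, so q or Box Box q is true.
      At w6: Box Box q requires Box q at every successor {w1, w2, w3, w4, w5, w6, w7, w8}.
        Box q fails at w1, so Box Box q is false at w6.
    At w6: Box p requires p at every successor {w1, w2, w3, w4, w5, w6, w7, w8}.
      p fails at w2, so Box p is false at w6.
Satisfying worlds: {w0, w1, w2, w3, w6, w7, w8}

w0, w1, w2, w3, w6, w7, w8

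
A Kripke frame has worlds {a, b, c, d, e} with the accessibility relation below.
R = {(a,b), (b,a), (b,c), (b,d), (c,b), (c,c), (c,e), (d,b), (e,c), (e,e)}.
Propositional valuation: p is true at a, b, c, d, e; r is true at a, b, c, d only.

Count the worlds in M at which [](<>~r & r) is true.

Let φ = [](<>~r & r). Evaluate φ at each world:
  a (successors {b}): φ is false.
  b (successors {a, c, d}): φ is false.
  c (successors {b, c, e}): φ is false.
  d (successors {b}): φ is false.
  e (successors {c, e}): φ is false.
For instance, at a:
  At a: [](<>~r & r) requires <>~r & r at every successor {b}.
    <>~r & r fails at b, so [](<>~r & r) is false at a.
      At b: <>~r is false, r is true, so <>~r & r is false.
Satisfying worlds: none.

0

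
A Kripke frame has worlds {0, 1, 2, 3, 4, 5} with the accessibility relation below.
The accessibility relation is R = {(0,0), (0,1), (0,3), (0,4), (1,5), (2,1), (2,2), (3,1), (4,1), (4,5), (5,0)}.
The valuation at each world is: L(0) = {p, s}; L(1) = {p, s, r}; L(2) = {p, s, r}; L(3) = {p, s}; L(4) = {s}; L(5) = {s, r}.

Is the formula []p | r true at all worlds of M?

No

Let φ = []p | r. Evaluate φ at each world:
  0 (successors {0, 1, 3, 4}): φ is false.
  1 (successors {5}): φ is true.
  2 (successors {1, 2}): φ is true.
  3 (successors {1}): φ is true.
  4 (successors {1, 5}): φ is false.
  5 (successors {0}): φ is true.
Detail at 0 (counterexample):
  At 0: []p is false, r is false, so []p | r is false.
    At 0: []p requires p at every successor {0, 1, 3, 4}.
      p fails at 4, so []p is false at 0.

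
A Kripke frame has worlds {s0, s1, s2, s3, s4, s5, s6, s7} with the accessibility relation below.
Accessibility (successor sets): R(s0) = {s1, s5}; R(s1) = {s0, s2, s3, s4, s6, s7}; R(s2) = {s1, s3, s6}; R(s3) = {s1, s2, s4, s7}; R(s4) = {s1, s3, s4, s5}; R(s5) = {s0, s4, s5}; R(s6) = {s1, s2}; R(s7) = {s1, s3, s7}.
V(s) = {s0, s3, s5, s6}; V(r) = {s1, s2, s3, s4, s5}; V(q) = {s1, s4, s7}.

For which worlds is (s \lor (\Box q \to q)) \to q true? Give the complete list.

s1, s4, s7

Recall that \Box ψ holds at a world iff ψ holds at every accessible world, and \Diamond ψ holds iff ψ holds at some accessible world.
Let φ = (s \lor (\Box q \to q)) \to q. Evaluate φ at each world:
  s0 (successors {s1, s5}): φ is false.
  s1 (successors {s0, s2, s3, s4, s6, s7}): φ is true.
  s2 (successors {s1, s3, s6}): φ is false.
  s3 (successors {s1, s2, s4, s7}): φ is false.
  s4 (successors {s1, s3, s4, s5}): φ is true.
  s5 (successors {s0, s4, s5}): φ is false.
  s6 (successors {s1, s2}): φ is false.
  s7 (successors {s1, s3, s7}): φ is true.
For instance, at s5:
  At s5: s \lor (\Box q \to q) is true, q is false, so (s \lor (\Box q \to q)) \to q is false.
    At s5: s is true, \Box q \to q is true, so s \lor (\Box q \to q) is true.
      At s5: \Box q is false, q is false, so \Box q \to q is true.
Satisfying worlds: {s1, s4, s7}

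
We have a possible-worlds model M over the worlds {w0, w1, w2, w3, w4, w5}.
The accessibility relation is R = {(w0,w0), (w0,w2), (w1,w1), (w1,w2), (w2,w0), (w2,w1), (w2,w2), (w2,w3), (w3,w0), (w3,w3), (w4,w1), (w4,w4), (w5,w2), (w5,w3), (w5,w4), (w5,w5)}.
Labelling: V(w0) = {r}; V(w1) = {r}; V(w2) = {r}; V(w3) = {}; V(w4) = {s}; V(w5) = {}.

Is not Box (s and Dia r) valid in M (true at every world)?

Recall that Box ψ holds at a world iff ψ holds at every accessible world, and Dia ψ holds iff ψ holds at some accessible world.
Let φ = not Box (s and Dia r). Evaluate φ at each world:
  w0 (successors {w0, w2}): φ is true.
  w1 (successors {w1, w2}): φ is true.
  w2 (successors {w0, w1, w2, w3}): φ is true.
  w3 (successors {w0, w3}): φ is true.
  w4 (successors {w1, w4}): φ is true.
  w5 (successors {w2, w3, w4, w5}): φ is true.
For instance, at w4:
  At w4: Box (s and Dia r) is false, so not Box (s and Dia r) is true.
    At w4: Box (s and Dia r) requires s and Dia r at every successor {w1, w4}.
      s and Dia r fails at w1, so Box (s and Dia r) is false at w4.

Yes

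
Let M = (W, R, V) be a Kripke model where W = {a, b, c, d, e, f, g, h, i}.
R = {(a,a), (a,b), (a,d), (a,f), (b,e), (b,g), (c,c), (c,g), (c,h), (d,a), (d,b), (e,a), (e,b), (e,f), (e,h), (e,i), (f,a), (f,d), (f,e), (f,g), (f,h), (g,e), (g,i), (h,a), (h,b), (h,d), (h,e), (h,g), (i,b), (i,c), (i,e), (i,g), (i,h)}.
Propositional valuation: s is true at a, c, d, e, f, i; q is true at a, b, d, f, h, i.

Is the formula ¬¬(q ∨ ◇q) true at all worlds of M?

Recall that ◇ψ holds at a world iff ψ holds at some accessible world.
Let φ = ¬¬(q ∨ ◇q). Evaluate φ at each world:
  a (successors {a, b, d, f}): φ is true.
  b (successors {e, g}): φ is true.
  c (successors {c, g, h}): φ is true.
  d (successors {a, b}): φ is true.
  e (successors {a, b, f, h, i}): φ is true.
  f (successors {a, d, e, g, h}): φ is true.
  g (successors {e, i}): φ is true.
  h (successors {a, b, d, e, g}): φ is true.
  i (successors {b, c, e, g, h}): φ is true.
For instance, at i:
  At i: ¬(q ∨ ◇q) is false, so ¬¬(q ∨ ◇q) is true.
    At i: q ∨ ◇q is true, so ¬(q ∨ ◇q) is false.
      At i: q is true, ◇q is true, so q ∨ ◇q is true.

Yes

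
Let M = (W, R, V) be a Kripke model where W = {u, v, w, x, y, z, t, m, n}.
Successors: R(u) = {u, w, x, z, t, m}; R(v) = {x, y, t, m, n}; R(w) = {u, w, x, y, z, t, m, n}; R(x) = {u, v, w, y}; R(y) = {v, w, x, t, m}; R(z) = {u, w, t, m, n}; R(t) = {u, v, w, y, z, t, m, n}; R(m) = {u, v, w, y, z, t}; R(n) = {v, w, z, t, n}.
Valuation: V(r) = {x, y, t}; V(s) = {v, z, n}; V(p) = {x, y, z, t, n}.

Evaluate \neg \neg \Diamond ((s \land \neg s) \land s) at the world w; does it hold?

No

Recall that \Diamond ψ holds at a world iff ψ holds at some accessible world.
At w: \neg \Diamond ((s \land \neg s) \land s) is true, so \neg \neg \Diamond ((s \land \neg s) \land s) is false.
  At w: \Diamond ((s \land \neg s) \land s) is false, so \neg \Diamond ((s \land \neg s) \land s) is true.
    At w: \Diamond ((s \land \neg s) \land s) requires (s \land \neg s) \land s at some successor in {u, w, x, y, z, t, m, n}.
      At u: (s \land \neg s) \land s is false.
      At w: (s \land \neg s) \land s is false.
      At x: (s \land \neg s) \land s is false.
      At y: (s \land \neg s) \land s is false.
      At z: (s \land \neg s) \land s is false.
      At t: (s \land \neg s) \land s is false.
      At m: (s \land \neg s) \land s is false.
      At n: (s \land \neg s) \land s is false.
    So \Diamond ((s \land \neg s) \land s) is false at w.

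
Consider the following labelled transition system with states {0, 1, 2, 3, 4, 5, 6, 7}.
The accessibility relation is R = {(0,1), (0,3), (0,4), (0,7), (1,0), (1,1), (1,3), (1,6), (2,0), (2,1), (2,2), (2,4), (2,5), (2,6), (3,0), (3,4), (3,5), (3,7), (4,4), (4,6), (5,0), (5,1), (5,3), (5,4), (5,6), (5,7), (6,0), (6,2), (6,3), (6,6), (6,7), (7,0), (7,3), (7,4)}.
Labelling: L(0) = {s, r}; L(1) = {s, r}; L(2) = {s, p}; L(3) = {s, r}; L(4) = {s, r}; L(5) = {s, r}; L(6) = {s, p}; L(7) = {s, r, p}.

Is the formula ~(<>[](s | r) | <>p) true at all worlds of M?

Let φ = ~(<>[](s | r) | <>p). Evaluate φ at each world:
  0 (successors {1, 3, 4, 7}): φ is false.
  1 (successors {0, 1, 3, 6}): φ is false.
  2 (successors {0, 1, 2, 4, 5, 6}): φ is false.
  3 (successors {0, 4, 5, 7}): φ is false.
  4 (successors {4, 6}): φ is false.
  5 (successors {0, 1, 3, 4, 6, 7}): φ is false.
  6 (successors {0, 2, 3, 6, 7}): φ is false.
  7 (successors {0, 3, 4}): φ is false.
Detail at 0 (counterexample):
  At 0: <>[](s | r) | <>p is true, so ~(<>[](s | r) | <>p) is false.
    At 0: <>[](s | r) is true, <>p is true, so <>[](s | r) | <>p is true.
      At 0: <>[](s | r) requires [](s | r) at some successor in {1, 3, 4, 7}.
        [](s | r) holds at 1, so <>[](s | r) is true at 0.
      At 0: <>p requires p at some successor in {1, 3, 4, 7}.
        p holds at 7, so <>p is true at 0.

No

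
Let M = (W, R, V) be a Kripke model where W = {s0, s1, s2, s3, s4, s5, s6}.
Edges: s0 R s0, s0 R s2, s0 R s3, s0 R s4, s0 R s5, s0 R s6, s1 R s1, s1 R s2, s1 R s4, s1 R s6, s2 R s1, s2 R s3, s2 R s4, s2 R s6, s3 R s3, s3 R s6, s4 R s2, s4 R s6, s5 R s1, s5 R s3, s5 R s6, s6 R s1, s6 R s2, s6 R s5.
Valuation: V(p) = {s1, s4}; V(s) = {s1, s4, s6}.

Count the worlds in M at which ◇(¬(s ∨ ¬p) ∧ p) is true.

Let φ = ◇(¬(s ∨ ¬p) ∧ p). Evaluate φ at each world:
  s0 (successors {s0, s2, s3, s4, s5, s6}): φ is false.
  s1 (successors {s1, s2, s4, s6}): φ is false.
  s2 (successors {s1, s3, s4, s6}): φ is false.
  s3 (successors {s3, s6}): φ is false.
  s4 (successors {s2, s6}): φ is false.
  s5 (successors {s1, s3, s6}): φ is false.
  s6 (successors {s1, s2, s5}): φ is false.
For instance, at s5:
  At s5: ◇(¬(s ∨ ¬p) ∧ p) requires ¬(s ∨ ¬p) ∧ p at some successor in {s1, s3, s6}.
    At s1: ¬(s ∨ ¬p) ∧ p is false.
    At s3: ¬(s ∨ ¬p) ∧ p is false.
    At s6: ¬(s ∨ ¬p) ∧ p is false.
  So ◇(¬(s ∨ ¬p) ∧ p) is false at s5.
Satisfying worlds: none.

0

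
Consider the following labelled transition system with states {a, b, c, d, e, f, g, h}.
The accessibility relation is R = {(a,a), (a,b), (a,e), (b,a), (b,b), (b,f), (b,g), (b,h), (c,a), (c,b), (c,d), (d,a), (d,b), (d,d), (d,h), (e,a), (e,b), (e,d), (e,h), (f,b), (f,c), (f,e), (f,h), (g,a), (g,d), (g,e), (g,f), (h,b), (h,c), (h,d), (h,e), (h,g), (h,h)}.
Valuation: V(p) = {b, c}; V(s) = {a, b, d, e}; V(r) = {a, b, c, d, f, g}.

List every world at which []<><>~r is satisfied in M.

Let φ = []<><>~r. Evaluate φ at each world:
  a (successors {a, b, e}): φ is true.
  b (successors {a, b, f, g, h}): φ is true.
  c (successors {a, b, d}): φ is true.
  d (successors {a, b, d, h}): φ is true.
  e (successors {a, b, d, h}): φ is true.
  f (successors {b, c, e, h}): φ is true.
  g (successors {a, d, e, f}): φ is true.
  h (successors {b, c, d, e, g, h}): φ is true.
For instance, at f:
  At f: []<><>~r requires <><>~r at every successor {b, c, e, h}.
    At b: <><>~r is true.
    At c: <><>~r is true.
    At e: <><>~r is true.
    At h: <><>~r is true.
  So []<><>~r is true at f.
Satisfying worlds: {a, b, c, d, e, f, g, h}

a, b, c, d, e, f, g, h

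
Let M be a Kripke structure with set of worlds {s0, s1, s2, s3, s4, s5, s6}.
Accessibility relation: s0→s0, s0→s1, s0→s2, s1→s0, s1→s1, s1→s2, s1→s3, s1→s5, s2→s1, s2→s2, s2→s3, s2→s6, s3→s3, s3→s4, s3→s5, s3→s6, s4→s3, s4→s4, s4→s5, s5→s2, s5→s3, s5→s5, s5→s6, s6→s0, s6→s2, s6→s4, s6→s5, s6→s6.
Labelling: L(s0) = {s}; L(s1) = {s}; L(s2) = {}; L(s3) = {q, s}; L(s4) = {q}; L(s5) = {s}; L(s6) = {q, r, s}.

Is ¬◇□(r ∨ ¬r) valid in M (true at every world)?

No

Recall that □ψ holds at a world iff ψ holds at every accessible world, and ◇ψ holds iff ψ holds at some accessible world.
Let φ = ¬◇□(r ∨ ¬r). Evaluate φ at each world:
  s0 (successors {s0, s1, s2}): φ is false.
  s1 (successors {s0, s1, s2, s3, s5}): φ is false.
  s2 (successors {s1, s2, s3, s6}): φ is false.
  s3 (successors {s3, s4, s5, s6}): φ is false.
  s4 (successors {s3, s4, s5}): φ is false.
  s5 (successors {s2, s3, s5, s6}): φ is false.
  s6 (successors {s0, s2, s4, s5, s6}): φ is false.
Detail at s0 (counterexample):
  At s0: ◇□(r ∨ ¬r) is true, so ¬◇□(r ∨ ¬r) is false.
    At s0: ◇□(r ∨ ¬r) requires □(r ∨ ¬r) at some successor in {s0, s1, s2}.
      □(r ∨ ¬r) holds at s0, so ◇□(r ∨ ¬r) is true at s0.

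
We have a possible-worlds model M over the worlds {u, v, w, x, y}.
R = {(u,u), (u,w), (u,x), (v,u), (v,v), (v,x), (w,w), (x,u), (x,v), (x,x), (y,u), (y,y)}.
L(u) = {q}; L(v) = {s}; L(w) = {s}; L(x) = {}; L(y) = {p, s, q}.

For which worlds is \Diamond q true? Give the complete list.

Recall that \Diamond ψ holds at a world iff ψ holds at some accessible world.
Let φ = \Diamond q. Evaluate φ at each world:
  u (successors {u, w, x}): φ is true.
  v (successors {u, v, x}): φ is true.
  w (successors {w}): φ is false.
  x (successors {u, v, x}): φ is true.
  y (successors {u, y}): φ is true.
For instance, at w:
  At w: \Diamond q requires q at some successor in {w}.
    At w: q is false.
  So \Diamond q is false at w.
Satisfying worlds: {u, v, x, y}

u, v, x, y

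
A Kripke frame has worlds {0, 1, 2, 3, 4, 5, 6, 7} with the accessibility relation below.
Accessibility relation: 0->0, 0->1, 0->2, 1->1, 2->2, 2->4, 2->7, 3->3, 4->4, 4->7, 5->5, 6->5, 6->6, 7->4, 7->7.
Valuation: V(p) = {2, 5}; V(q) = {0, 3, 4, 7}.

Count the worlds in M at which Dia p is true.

Let φ = Dia p. Evaluate φ at each world:
  0 (successors {0, 1, 2}): φ is true.
  1 (successors {1}): φ is false.
  2 (successors {2, 4, 7}): φ is true.
  3 (successors {3}): φ is false.
  4 (successors {4, 7}): φ is false.
  5 (successors {5}): φ is true.
  6 (successors {5, 6}): φ is true.
  7 (successors {4, 7}): φ is false.
For instance, at 3:
  At 3: Dia p requires p at some successor in {3}.
    At 3: p is false.
  So Dia p is false at 3.
Satisfying worlds: {0, 2, 5, 6}

4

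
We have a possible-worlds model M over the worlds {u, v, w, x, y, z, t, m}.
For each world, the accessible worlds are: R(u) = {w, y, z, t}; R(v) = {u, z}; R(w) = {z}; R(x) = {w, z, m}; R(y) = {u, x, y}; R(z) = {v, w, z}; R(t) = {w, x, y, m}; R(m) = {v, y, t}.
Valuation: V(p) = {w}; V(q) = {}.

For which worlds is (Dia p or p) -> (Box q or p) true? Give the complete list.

Let φ = (Dia p or p) -> (Box q or p). Evaluate φ at each world:
  u (successors {w, y, z, t}): φ is false.
  v (successors {u, z}): φ is true.
  w (successors {z}): φ is true.
  x (successors {w, z, m}): φ is false.
  y (successors {u, x, y}): φ is true.
  z (successors {v, w, z}): φ is false.
  t (successors {w, x, y, m}): φ is false.
  m (successors {v, y, t}): φ is true.
For instance, at y:
  At y: Dia p or p is false, Box q or p is false, so (Dia p or p) -> (Box q or p) is true.
    At y: Dia p is false, p is false, so Dia p or p is false.
      At y: Dia p requires p at some successor in {u, x, y}.
        At u: p is false.
        At x: p is false.
        At y: p is false.
      So Dia p is false at y.
    At y: Box q is false, p is false, so Box q or p is false.
      At y: Box q requires q at every successor {u, x, y}.
        q fails at u, so Box q is false at y.
Satisfying worlds: {v, w, y, m}

v, w, y, m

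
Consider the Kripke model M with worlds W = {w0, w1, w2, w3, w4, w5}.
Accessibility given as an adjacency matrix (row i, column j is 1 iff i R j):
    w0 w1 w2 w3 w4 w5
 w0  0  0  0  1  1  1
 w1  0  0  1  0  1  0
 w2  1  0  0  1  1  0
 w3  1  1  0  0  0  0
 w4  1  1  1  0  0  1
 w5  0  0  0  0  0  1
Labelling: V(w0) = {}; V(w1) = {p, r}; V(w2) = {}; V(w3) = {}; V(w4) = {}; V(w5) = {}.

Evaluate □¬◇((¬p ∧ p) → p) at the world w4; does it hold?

At w4: □¬◇((¬p ∧ p) → p) requires ¬◇((¬p ∧ p) → p) at every successor {w0, w1, w2, w5}.
  ¬◇((¬p ∧ p) → p) fails at w0, so □¬◇((¬p ∧ p) → p) is false at w4.
    At w0: ◇((¬p ∧ p) → p) is true, so ¬◇((¬p ∧ p) → p) is false.
      At w0: ◇((¬p ∧ p) → p) requires (¬p ∧ p) → p at some successor in {w3, w4, w5}.
        (¬p ∧ p) → p holds at w3, so ◇((¬p ∧ p) → p) is true at w0.

No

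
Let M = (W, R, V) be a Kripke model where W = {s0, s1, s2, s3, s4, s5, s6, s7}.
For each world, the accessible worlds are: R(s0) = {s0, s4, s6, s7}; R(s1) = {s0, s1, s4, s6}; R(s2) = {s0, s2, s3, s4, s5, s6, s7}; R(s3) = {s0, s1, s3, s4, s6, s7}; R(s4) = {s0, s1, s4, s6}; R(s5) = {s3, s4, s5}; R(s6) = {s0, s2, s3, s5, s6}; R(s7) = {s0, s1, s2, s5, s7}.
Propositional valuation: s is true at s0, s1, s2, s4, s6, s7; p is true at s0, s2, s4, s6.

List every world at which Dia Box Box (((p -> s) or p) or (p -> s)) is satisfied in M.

Let φ = Dia Box Box (((p -> s) or p) or (p -> s)). Evaluate φ at each world:
  s0 (successors {s0, s4, s6, s7}): φ is true.
  s1 (successors {s0, s1, s4, s6}): φ is true.
  s2 (successors {s0, s2, s3, s4, s5, s6, s7}): φ is true.
  s3 (successors {s0, s1, s3, s4, s6, s7}): φ is true.
  s4 (successors {s0, s1, s4, s6}): φ is true.
  s5 (successors {s3, s4, s5}): φ is true.
  s6 (successors {s0, s2, s3, s5, s6}): φ is true.
  s7 (successors {s0, s1, s2, s5, s7}): φ is true.
For instance, at s1:
  At s1: Dia Box Box (((p -> s) or p) or (p -> s)) requires Box Box (((p -> s) or p) or (p -> s)) at some successor in {s0, s1, s4, s6}.
    Box Box (((p -> s) or p) or (p -> s)) holds at s0, so Dia Box Box (((p -> s) or p) or (p -> s)) is true at s1.
      At s0: Box Box (((p -> s) or p) or (p -> s)) requires Box (((p -> s) or p) or (p -> s)) at every successor {s0, s4, s6, s7}.
        At s0: Box (((p -> s) or p) or (p -> s)) is true.
        At s4: Box (((p -> s) or p) or (p -> s)) is true.
        At s6: Box (((p -> s) or p) or (p -> s)) is true.
        At s7: Box (((p -> s) or p) or (p -> s)) is true.
      So Box Box (((p -> s) or p) or (p -> s)) is true at s0.
Satisfying worlds: {s0, s1, s2, s3, s4, s5, s6, s7}

s0, s1, s2, s3, s4, s5, s6, s7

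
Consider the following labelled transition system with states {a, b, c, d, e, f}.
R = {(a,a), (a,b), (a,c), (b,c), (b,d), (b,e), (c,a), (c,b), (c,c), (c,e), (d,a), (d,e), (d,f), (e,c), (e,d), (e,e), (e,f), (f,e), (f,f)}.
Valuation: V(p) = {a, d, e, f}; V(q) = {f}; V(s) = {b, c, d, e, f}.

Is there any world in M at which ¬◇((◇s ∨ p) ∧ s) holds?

Let φ = ¬◇((◇s ∨ p) ∧ s). Evaluate φ at each world:
  a (successors {a, b, c}): φ is false.
  b (successors {c, d, e}): φ is false.
  c (successors {a, b, c, e}): φ is false.
  d (successors {a, e, f}): φ is false.
  e (successors {c, d, e, f}): φ is false.
  f (successors {e, f}): φ is false.
For instance, at a:
  At a: ◇((◇s ∨ p) ∧ s) is true, so ¬◇((◇s ∨ p) ∧ s) is false.
    At a: ◇((◇s ∨ p) ∧ s) requires (◇s ∨ p) ∧ s at some successor in {a, b, c}.
      (◇s ∨ p) ∧ s holds at b, so ◇((◇s ∨ p) ∧ s) is true at a.

No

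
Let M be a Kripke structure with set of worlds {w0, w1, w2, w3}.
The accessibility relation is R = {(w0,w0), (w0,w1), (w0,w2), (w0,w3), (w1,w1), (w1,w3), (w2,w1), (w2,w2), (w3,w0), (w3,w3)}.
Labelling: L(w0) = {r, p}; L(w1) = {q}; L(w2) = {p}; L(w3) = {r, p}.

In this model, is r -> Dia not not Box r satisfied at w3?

Recall that Box ψ holds at a world iff ψ holds at every accessible world, and Dia ψ holds iff ψ holds at some accessible world.
At w3: r is true, Dia not not Box r is true, so r -> Dia not not Box r is true.
  At w3: Dia not not Box r requires not not Box r at some successor in {w0, w3}.
    not not Box r holds at w3, so Dia not not Box r is true at w3.
      At w3: not Box r is false, so not not Box r is true.

Yes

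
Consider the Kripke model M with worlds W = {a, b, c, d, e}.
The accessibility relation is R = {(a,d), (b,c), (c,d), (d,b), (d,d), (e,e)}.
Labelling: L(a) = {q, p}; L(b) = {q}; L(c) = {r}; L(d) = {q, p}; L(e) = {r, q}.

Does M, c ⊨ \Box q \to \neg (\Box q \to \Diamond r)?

Recall that \Box ψ holds at a world iff ψ holds at every accessible world, and \Diamond ψ holds iff ψ holds at some accessible world.
At c: \Box q is true, \neg (\Box q \to \Diamond r) is true, so \Box q \to \neg (\Box q \to \Diamond r) is true.
  At c: \Box q requires q at every successor {d}.
    At d: q is true.
  So \Box q is true at c.
  At c: \Box q \to \Diamond r is false, so \neg (\Box q \to \Diamond r) is true.
    At c: \Box q is true, \Diamond r is false, so \Box q \to \Diamond r is false.
      At c: \Box q requires q at every successor {d}.
        At d: q is true.
      So \Box q is true at c.
      At c: \Diamond r requires r at some successor in {d}.
        At d: r is false.
      So \Diamond r is false at c.

Yes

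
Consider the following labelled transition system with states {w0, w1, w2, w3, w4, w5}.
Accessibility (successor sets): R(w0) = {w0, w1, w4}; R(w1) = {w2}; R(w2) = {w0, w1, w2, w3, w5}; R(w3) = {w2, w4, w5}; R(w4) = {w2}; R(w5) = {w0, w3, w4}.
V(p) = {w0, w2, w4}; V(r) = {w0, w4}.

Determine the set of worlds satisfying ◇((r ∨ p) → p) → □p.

Let φ = ◇((r ∨ p) → p) → □p. Evaluate φ at each world:
  w0 (successors {w0, w1, w4}): φ is false.
  w1 (successors {w2}): φ is true.
  w2 (successors {w0, w1, w2, w3, w5}): φ is false.
  w3 (successors {w2, w4, w5}): φ is false.
  w4 (successors {w2}): φ is true.
  w5 (successors {w0, w3, w4}): φ is false.
For instance, at w4:
  At w4: ◇((r ∨ p) → p) is true, □p is true, so ◇((r ∨ p) → p) → □p is true.
    At w4: ◇((r ∨ p) → p) requires (r ∨ p) → p at some successor in {w2}.
      (r ∨ p) → p holds at w2, so ◇((r ∨ p) → p) is true at w4.
    At w4: □p requires p at every successor {w2}.
      At w2: p is true.
    So □p is true at w4.
Satisfying worlds: {w1, w4}

w1, w4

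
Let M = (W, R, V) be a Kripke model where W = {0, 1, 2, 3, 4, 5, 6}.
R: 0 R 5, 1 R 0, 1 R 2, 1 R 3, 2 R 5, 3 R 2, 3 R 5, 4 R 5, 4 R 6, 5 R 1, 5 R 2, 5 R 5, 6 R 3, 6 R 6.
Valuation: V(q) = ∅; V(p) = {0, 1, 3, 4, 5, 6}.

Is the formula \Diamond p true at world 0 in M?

Yes

At 0: \Diamond p requires p at some successor in {5}.
  p holds at 5, so \Diamond p is true at 0.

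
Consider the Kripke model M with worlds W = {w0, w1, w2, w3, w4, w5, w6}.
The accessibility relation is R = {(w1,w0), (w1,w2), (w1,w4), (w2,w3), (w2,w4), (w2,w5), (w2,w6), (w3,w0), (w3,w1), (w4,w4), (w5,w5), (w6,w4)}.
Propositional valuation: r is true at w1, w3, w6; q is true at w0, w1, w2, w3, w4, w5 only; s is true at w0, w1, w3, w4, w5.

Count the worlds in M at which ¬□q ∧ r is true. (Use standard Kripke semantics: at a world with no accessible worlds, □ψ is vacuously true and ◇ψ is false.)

Recall that □ψ holds at a world iff ψ holds at every accessible world, and ◇ψ holds iff ψ holds at some accessible world.
Let φ = ¬□q ∧ r. Evaluate φ at each world:
  w0 (successors ∅): φ is false.
  w1 (successors {w0, w2, w4}): φ is false.
  w2 (successors {w3, w4, w5, w6}): φ is false.
  w3 (successors {w0, w1}): φ is false.
  w4 (successors {w4}): φ is false.
  w5 (successors {w5}): φ is false.
  w6 (successors {w4}): φ is false.
For instance, at w2:
  At w2: ¬□q is true, r is false, so ¬□q ∧ r is false.
    At w2: □q is false, so ¬□q is true.
      At w2: □q requires q at every successor {w3, w4, w5, w6}.
        q fails at w6, so □q is false at w2.
Satisfying worlds: none.

0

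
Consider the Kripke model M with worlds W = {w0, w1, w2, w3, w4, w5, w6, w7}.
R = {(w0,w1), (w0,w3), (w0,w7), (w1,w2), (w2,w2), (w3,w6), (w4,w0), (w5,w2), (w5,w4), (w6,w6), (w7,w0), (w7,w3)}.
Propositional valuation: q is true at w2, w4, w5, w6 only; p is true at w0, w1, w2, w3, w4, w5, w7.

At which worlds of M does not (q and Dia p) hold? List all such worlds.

Recall that Dia ψ holds at a world iff ψ holds at some accessible world.
Let φ = not (q and Dia p). Evaluate φ at each world:
  w0 (successors {w1, w3, w7}): φ is true.
  w1 (successors {w2}): φ is true.
  w2 (successors {w2}): φ is false.
  w3 (successors {w6}): φ is true.
  w4 (successors {w0}): φ is false.
  w5 (successors {w2, w4}): φ is false.
  w6 (successors {w6}): φ is true.
  w7 (successors {w0, w3}): φ is true.
For instance, at w0:
  At w0: q and Dia p is false, so not (q and Dia p) is true.
    At w0: q is false, Dia p is true, so q and Dia p is false.
      At w0: Dia p requires p at some successor in {w1, w3, w7}.
        p holds at w1, so Dia p is true at w0.
Satisfying worlds: {w0, w1, w3, w6, w7}

w0, w1, w3, w6, w7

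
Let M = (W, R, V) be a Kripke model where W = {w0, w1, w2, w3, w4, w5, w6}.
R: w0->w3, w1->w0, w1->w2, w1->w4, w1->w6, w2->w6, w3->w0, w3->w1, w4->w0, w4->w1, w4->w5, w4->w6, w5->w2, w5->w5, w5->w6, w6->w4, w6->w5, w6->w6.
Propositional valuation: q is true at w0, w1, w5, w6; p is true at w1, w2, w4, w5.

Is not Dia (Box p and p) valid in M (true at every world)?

Yes

Let φ = not Dia (Box p and p). Evaluate φ at each world:
  w0 (successors {w3}): φ is true.
  w1 (successors {w0, w2, w4, w6}): φ is true.
  w2 (successors {w6}): φ is true.
  w3 (successors {w0, w1}): φ is true.
  w4 (successors {w0, w1, w5, w6}): φ is true.
  w5 (successors {w2, w5, w6}): φ is true.
  w6 (successors {w4, w5, w6}): φ is true.
For instance, at w0:
  At w0: Dia (Box p and p) is false, so not Dia (Box p and p) is true.
    At w0: Dia (Box p and p) requires Box p and p at some successor in {w3}.
      At w3: Box p and p is false.
    So Dia (Box p and p) is false at w0.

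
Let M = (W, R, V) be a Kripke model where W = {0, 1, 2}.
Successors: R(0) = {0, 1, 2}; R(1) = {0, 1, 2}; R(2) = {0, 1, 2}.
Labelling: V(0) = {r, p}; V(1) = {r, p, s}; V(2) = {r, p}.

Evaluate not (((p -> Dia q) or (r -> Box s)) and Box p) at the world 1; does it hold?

Yes

At 1: ((p -> Dia q) or (r -> Box s)) and Box p is false, so not (((p -> Dia q) or (r -> Box s)) and Box p) is true.
  At 1: (p -> Dia q) or (r -> Box s) is false, Box p is true, so ((p -> Dia q) or (r -> Box s)) and Box p is false.
    At 1: p -> Dia q is false, r -> Box s is false, so (p -> Dia q) or (r -> Box s) is false.
      At 1: p is true, Dia q is false, so p -> Dia q is false.
      At 1: r is true, Box s is false, so r -> Box s is false.
    At 1: Box p requires p at every successor {0, 1, 2}.
      At 0: p is true.
      At 1: p is true.
      At 2: p is true.
    So Box p is true at 1.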